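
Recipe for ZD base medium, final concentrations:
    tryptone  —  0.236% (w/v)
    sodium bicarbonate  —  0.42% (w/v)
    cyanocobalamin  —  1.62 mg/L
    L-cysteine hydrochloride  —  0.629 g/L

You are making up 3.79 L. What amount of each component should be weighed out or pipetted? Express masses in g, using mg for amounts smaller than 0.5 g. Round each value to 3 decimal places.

tryptone 8.944 g; sodium bicarbonate 15.918 g; cyanocobalamin 6.140 mg; L-cysteine hydrochloride 2.384 g

Scale factor relative to 1 L: 3.79.
tryptone: 0.236 g per 100 mL × 3790 mL ÷ 100 = 8.944 g
sodium bicarbonate: 0.42 g per 100 mL × 3790 mL ÷ 100 = 15.918 g
cyanocobalamin: 1.62 mg/L × 3.79 L = 6.140 mg
L-cysteine hydrochloride: 0.629 g/L × 3.79 L = 2.384 g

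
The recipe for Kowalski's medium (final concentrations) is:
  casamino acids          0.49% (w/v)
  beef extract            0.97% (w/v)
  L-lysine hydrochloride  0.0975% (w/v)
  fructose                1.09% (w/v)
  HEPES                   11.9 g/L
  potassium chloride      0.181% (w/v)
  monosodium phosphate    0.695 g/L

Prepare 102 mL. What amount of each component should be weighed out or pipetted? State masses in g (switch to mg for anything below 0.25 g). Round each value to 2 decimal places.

casamino acids 0.50 g; beef extract 0.99 g; L-lysine hydrochloride 99.45 mg; fructose 1.11 g; HEPES 1.21 g; potassium chloride 184.62 mg; monosodium phosphate 70.89 mg

Working volume: 102 mL = 0.102 L.
casamino acids: 0.49% w/v = 4.9 g/L → 4.9 × 0.102 L = 0.50 g
beef extract: 0.97% w/v = 9.7 g/L → 9.7 × 0.102 L = 0.99 g
L-lysine hydrochloride: 0.0975 g per 100 mL × 102 mL ÷ 100 = 0.09945 g = 99.45 mg
fructose: 1.09% w/v = 10.9 g/L → 10.9 × 0.102 L = 1.11 g
HEPES: 11.9 g/L × 0.102 L = 1.21 g
potassium chloride: 0.181 g per 100 mL × 102 mL ÷ 100 = 0.18462 g = 184.62 mg
monosodium phosphate: 0.695 g/L × 0.102 L = 0.07089 g = 70.89 mg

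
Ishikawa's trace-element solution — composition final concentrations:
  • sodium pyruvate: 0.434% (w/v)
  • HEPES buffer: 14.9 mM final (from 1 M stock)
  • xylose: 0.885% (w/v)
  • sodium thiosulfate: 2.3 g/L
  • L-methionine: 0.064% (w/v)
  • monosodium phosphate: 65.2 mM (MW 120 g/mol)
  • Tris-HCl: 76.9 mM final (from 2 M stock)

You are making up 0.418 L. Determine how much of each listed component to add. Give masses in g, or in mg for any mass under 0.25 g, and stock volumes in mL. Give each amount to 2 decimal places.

Scale factor relative to 1 L: 0.418.
sodium pyruvate: 0.434 g per 100 mL × 418 mL ÷ 100 = 1.81 g
HEPES buffer: dilute stock: 14.9 mM × 418 mL ÷ 1000 mM = 6.23 mL
xylose: 0.885 g per 100 mL × 418 mL ÷ 100 = 3.70 g
sodium thiosulfate: 2.3 g/L × 0.418 L = 0.96 g
L-methionine: 0.064 g per 100 mL × 418 mL ÷ 100 = 0.27 g
monosodium phosphate: 65.2 mmol/L × 120 g/mol × 0.418 L ÷ 1000 = 3.27 g
Tris-HCl: dilute stock: 76.9 mM × 418 mL ÷ 2000 mM = 16.07 mL

sodium pyruvate 1.81 g; HEPES buffer 6.23 mL; xylose 3.70 g; sodium thiosulfate 0.96 g; L-methionine 0.27 g; monosodium phosphate 3.27 g; Tris-HCl 16.07 mL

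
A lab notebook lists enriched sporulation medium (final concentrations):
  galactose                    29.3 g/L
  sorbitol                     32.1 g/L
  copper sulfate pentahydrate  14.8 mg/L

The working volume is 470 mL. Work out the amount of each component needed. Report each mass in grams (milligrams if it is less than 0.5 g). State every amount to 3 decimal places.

galactose 13.771 g; sorbitol 15.087 g; copper sulfate pentahydrate 6.956 mg

Working volume: 470 mL = 0.47 L.
galactose: 29.3 g/L × 0.47 L = 13.771 g
sorbitol: 32.1 g/L × 0.47 L = 15.087 g
copper sulfate pentahydrate: 14.8 mg/L × 0.47 L = 6.956 mg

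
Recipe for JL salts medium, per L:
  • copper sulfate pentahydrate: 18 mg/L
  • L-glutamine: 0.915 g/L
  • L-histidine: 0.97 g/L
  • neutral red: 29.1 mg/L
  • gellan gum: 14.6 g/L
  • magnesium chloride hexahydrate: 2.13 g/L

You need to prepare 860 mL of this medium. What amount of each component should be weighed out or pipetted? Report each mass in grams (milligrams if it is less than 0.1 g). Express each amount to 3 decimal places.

copper sulfate pentahydrate 15.480 mg; L-glutamine 0.787 g; L-histidine 0.834 g; neutral red 25.026 mg; gellan gum 12.556 g; magnesium chloride hexahydrate 1.832 g

Target volume = 860 mL = 0.86 L.
copper sulfate pentahydrate: 18 mg/L × 0.86 L = 15.480 mg
L-glutamine: 0.915 g/L × 0.86 L = 0.787 g
L-histidine: 0.97 g/L × 0.86 L = 0.834 g
neutral red: 29.1 mg/L × 0.86 L = 25.026 mg
gellan gum: 14.6 g/L × 0.86 L = 12.556 g
magnesium chloride hexahydrate: 2.13 g/L × 0.86 L = 1.832 g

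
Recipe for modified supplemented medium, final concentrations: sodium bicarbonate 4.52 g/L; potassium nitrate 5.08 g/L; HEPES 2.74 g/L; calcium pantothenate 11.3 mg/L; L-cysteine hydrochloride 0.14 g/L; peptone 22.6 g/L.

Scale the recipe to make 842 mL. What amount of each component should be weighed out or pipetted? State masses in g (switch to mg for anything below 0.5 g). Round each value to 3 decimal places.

Scale factor relative to 1 L: 0.842.
sodium bicarbonate: 4.52 g/L × 0.842 L = 3.806 g
potassium nitrate: 5.08 g/L × 0.842 L = 4.277 g
HEPES: 2.74 g/L × 0.842 L = 2.307 g
calcium pantothenate: 11.3 mg/L × 0.842 L = 9.515 mg
L-cysteine hydrochloride: 0.14 g/L × 0.842 L = 0.11788 g = 117.880 mg
peptone: 22.6 g/L × 0.842 L = 19.029 g

sodium bicarbonate 3.806 g; potassium nitrate 4.277 g; HEPES 2.307 g; calcium pantothenate 9.515 mg; L-cysteine hydrochloride 117.880 mg; peptone 19.029 g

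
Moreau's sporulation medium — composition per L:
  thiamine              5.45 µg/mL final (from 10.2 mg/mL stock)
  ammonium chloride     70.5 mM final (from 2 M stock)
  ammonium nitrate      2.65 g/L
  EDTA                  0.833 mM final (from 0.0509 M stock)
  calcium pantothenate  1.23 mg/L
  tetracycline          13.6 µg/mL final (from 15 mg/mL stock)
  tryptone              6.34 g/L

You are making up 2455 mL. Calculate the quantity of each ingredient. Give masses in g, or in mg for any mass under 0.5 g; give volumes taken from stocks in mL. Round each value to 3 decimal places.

Working volume: 2455 mL = 2.455 L.
thiamine: V = C2·V2/C1 = 5.45 µg/mL × 2455 mL ÷ 10200 µg/mL = 1.312 mL
ammonium chloride: C1V1 = C2V2 → 70.5 mM × 2455 mL ÷ 2000 mM = 86.539 mL
ammonium nitrate: 2.65 g/L × 2.455 L = 6.506 g
EDTA: V = C2·V2/C1 = 0.833 mM × 2455 mL ÷ 50.9 mM = 40.177 mL
calcium pantothenate: 1.23 mg/L × 2.455 L = 3.020 mg
tetracycline: V = C2·V2/C1 = 13.6 µg/mL × 2455 mL ÷ 15000 µg/mL = 2.226 mL
tryptone: 6.34 g/L × 2.455 L = 15.565 g

thiamine 1.312 mL; ammonium chloride 86.539 mL; ammonium nitrate 6.506 g; EDTA 40.177 mL; calcium pantothenate 3.020 mg; tetracycline 2.226 mL; tryptone 15.565 g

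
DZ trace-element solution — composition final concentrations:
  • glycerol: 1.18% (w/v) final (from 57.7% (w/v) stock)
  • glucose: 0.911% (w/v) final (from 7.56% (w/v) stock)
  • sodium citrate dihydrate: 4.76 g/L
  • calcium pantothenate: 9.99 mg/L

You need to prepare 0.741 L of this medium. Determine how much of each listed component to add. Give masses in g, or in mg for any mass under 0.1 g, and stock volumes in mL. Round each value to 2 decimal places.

Working volume: 0.741 L.
glycerol: dilute stock: 1.18% ÷ 57.7% × 741 mL = 15.15 mL
glucose: V = C2·V2/C1 = 0.911% ÷ 7.56% × 741 mL = 89.29 mL
sodium citrate dihydrate: 4.76 g/L × 0.741 L = 3.53 g
calcium pantothenate: 9.99 mg/L × 0.741 L = 7.40 mg

glycerol 15.15 mL; glucose 89.29 mL; sodium citrate dihydrate 3.53 g; calcium pantothenate 7.40 mg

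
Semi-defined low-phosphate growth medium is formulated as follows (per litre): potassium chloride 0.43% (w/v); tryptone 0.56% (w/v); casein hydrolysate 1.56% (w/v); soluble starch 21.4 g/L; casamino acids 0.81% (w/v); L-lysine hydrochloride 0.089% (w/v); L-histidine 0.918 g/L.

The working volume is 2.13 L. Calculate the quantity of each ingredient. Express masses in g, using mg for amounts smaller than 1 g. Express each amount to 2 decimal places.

potassium chloride 9.16 g; tryptone 11.93 g; casein hydrolysate 33.23 g; soluble starch 45.58 g; casamino acids 17.25 g; L-lysine hydrochloride 1.90 g; L-histidine 1.96 g

Scale factor relative to 1 L: 2.13.
potassium chloride: 0.43% w/v = 4.3 g/L → 4.3 × 2.13 L = 9.16 g
tryptone: 0.56% w/v = 5.6 g/L → 5.6 × 2.13 L = 11.93 g
casein hydrolysate: 1.56% w/v = 15.6 g/L → 15.6 × 2.13 L = 33.23 g
soluble starch: 21.4 g/L × 2.13 L = 45.58 g
casamino acids: 0.81% w/v = 8.1 g/L → 8.1 × 2.13 L = 17.25 g
L-lysine hydrochloride: 0.089 g per 100 mL × 2130 mL ÷ 100 = 1.90 g
L-histidine: 0.918 g/L × 2.13 L = 1.96 g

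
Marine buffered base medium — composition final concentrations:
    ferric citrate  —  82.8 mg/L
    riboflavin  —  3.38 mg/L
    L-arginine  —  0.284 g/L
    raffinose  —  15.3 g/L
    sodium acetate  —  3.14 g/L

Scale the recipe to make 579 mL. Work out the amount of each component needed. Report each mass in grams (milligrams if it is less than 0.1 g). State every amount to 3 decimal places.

ferric citrate 47.941 mg; riboflavin 1.957 mg; L-arginine 0.164 g; raffinose 8.859 g; sodium acetate 1.818 g

Working volume: 579 mL = 0.579 L.
ferric citrate: 82.8 mg/L × 0.579 L = 47.941 mg
riboflavin: 3.38 mg/L × 0.579 L = 1.957 mg
L-arginine: 0.284 g/L × 0.579 L = 0.164 g
raffinose: 15.3 g/L × 0.579 L = 8.859 g
sodium acetate: 3.14 g/L × 0.579 L = 1.818 g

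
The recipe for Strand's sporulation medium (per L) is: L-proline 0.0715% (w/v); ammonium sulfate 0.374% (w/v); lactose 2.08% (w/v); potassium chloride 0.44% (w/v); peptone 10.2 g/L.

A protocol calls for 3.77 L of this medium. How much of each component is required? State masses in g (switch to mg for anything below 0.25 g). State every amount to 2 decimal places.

L-proline 2.70 g; ammonium sulfate 14.10 g; lactose 78.42 g; potassium chloride 16.59 g; peptone 38.45 g

Scale factor relative to 1 L: 3.77.
L-proline: 0.0715% w/v = 0.715 g/L → 0.715 × 3.77 L = 2.70 g
ammonium sulfate: 0.374 g per 100 mL × 3770 mL ÷ 100 = 14.10 g
lactose: 2.08% w/v = 20.8 g/L → 20.8 × 3.77 L = 78.42 g
potassium chloride: 0.44 g per 100 mL × 3770 mL ÷ 100 = 16.59 g
peptone: 10.2 g/L × 3.77 L = 38.45 g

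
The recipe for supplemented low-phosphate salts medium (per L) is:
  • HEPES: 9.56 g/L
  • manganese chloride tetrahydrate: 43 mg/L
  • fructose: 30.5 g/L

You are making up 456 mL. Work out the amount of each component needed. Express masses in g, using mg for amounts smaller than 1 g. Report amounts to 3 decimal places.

Target volume = 456 mL = 0.456 L.
HEPES: 9.56 g/L × 0.456 L = 4.359 g
manganese chloride tetrahydrate: 43 mg/L × 0.456 L = 19.608 mg
fructose: 30.5 g/L × 0.456 L = 13.908 g

HEPES 4.359 g; manganese chloride tetrahydrate 19.608 mg; fructose 13.908 g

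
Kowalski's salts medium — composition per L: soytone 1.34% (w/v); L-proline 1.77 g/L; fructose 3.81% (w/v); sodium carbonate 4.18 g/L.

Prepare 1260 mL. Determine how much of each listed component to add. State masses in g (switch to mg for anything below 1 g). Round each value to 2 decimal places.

Scale factor relative to 1 L: 1.26.
soytone: 1.34% w/v = 13.4 g/L → 13.4 × 1.26 L = 16.88 g
L-proline: 1.77 g/L × 1.26 L = 2.23 g
fructose: 3.81 g per 100 mL × 1260 mL ÷ 100 = 48.01 g
sodium carbonate: 4.18 g/L × 1.26 L = 5.27 g

soytone 16.88 g; L-proline 2.23 g; fructose 48.01 g; sodium carbonate 5.27 g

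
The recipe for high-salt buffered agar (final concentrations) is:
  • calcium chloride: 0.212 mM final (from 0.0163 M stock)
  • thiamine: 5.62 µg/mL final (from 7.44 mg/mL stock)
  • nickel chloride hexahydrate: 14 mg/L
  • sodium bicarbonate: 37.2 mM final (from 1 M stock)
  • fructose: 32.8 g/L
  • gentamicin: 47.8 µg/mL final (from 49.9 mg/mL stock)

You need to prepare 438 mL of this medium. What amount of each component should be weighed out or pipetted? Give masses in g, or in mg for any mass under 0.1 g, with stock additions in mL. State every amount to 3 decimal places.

Working volume: 438 mL = 0.438 L.
calcium chloride: C1V1 = C2V2 → 0.212 mM × 438 mL ÷ 16.3 mM = 5.697 mL
thiamine: dilute stock: 5.62 µg/mL × 438 mL ÷ 7440 µg/mL = 0.331 mL
nickel chloride hexahydrate: 14 mg/L × 0.438 L = 6.132 mg
sodium bicarbonate: C1V1 = C2V2 → 37.2 mM × 438 mL ÷ 1000 mM = 16.294 mL
fructose: 32.8 g/L × 0.438 L = 14.366 g
gentamicin: V = C2·V2/C1 = 47.8 µg/mL × 438 mL ÷ 49900 µg/mL = 0.420 mL

calcium chloride 5.697 mL; thiamine 0.331 mL; nickel chloride hexahydrate 6.132 mg; sodium bicarbonate 16.294 mL; fructose 14.366 g; gentamicin 0.420 mL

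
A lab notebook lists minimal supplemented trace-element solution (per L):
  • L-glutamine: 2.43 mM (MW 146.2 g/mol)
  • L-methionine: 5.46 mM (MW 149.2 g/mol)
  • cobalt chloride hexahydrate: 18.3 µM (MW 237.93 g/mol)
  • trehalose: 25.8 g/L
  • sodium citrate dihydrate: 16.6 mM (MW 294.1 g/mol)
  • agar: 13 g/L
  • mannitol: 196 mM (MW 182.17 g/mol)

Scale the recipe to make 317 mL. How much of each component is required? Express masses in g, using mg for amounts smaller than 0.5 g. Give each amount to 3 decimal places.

L-glutamine 112.619 mg; L-methionine 258.238 mg; cobalt chloride hexahydrate 1.380 mg; trehalose 8.179 g; sodium citrate dihydrate 1.548 g; agar 4.121 g; mannitol 11.319 g

Scale factor relative to 1 L: 0.317.
L-glutamine: 2.43 mmol/L × 146.2 mg/mmol × 0.317 L = 112.619 mg
L-methionine: 5.46 mmol/L × 149.2 mg/mmol × 0.317 L = 258.238 mg
cobalt chloride hexahydrate: 18.3 µmol/L × 237.93 g/mol × 0.317 L ÷ 1000 = 1.380 mg
trehalose: 25.8 g/L × 0.317 L = 8.179 g
sodium citrate dihydrate: 16.6 mmol/L × 294.1 g/mol × 0.317 L ÷ 1000 = 1.548 g
agar: 13 g/L × 0.317 L = 4.121 g
mannitol: 196 mmol/L × 182.17 g/mol × 0.317 L ÷ 1000 = 11.319 g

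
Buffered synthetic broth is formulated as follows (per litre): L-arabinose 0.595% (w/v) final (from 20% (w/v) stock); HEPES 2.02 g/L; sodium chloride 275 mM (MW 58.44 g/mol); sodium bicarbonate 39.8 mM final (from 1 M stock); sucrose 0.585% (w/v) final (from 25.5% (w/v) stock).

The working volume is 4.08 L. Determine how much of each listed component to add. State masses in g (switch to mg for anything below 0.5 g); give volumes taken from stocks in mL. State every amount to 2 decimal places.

L-arabinose 121.38 mL; HEPES 8.24 g; sodium chloride 65.57 g; sodium bicarbonate 162.38 mL; sucrose 93.60 mL

Scale factor relative to 1 L: 4.08.
L-arabinose: V = C2·V2/C1 = 0.595% ÷ 20% × 4080 mL = 121.38 mL
HEPES: 2.02 g/L × 4.08 L = 8.24 g
sodium chloride: 275 mmol/L × 58.44 g/mol × 4.08 L ÷ 1000 = 65.57 g
sodium bicarbonate: dilute stock: 39.8 mM × 4080 mL ÷ 1000 mM = 162.38 mL
sucrose: V = C2·V2/C1 = 0.585% ÷ 25.5% × 4080 mL = 93.60 mL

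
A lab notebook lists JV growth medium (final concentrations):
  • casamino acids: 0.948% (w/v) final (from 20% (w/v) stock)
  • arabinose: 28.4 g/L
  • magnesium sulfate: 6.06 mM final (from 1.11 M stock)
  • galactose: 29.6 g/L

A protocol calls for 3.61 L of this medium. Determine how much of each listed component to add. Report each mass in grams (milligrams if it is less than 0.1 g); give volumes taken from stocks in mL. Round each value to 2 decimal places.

casamino acids 171.11 mL; arabinose 102.52 g; magnesium sulfate 19.71 mL; galactose 106.86 g

Scale factor relative to 1 L: 3.61.
casamino acids: dilute stock: 0.948% ÷ 20% × 3610 mL = 171.11 mL
arabinose: 28.4 g/L × 3.61 L = 102.52 g
magnesium sulfate: V = C2·V2/C1 = 6.06 mM × 3610 mL ÷ 1110 mM = 19.71 mL
galactose: 29.6 g/L × 3.61 L = 106.86 g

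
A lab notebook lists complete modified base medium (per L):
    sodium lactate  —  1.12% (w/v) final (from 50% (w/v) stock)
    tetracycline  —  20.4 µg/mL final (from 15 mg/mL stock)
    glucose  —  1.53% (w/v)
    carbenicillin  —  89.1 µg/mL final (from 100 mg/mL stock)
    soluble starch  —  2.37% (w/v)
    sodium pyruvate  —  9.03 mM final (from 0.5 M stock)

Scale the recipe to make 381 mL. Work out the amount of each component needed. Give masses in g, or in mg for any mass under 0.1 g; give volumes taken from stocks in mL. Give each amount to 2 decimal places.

Working volume: 381 mL = 0.381 L.
sodium lactate: C1V1 = C2V2 → 1.12% ÷ 50% × 381 mL = 8.53 mL
tetracycline: C1V1 = C2V2 → 20.4 µg/mL × 381 mL ÷ 15000 µg/mL = 0.52 mL
glucose: 1.53 g per 100 mL × 381 mL ÷ 100 = 5.83 g
carbenicillin: V = C2·V2/C1 = 89.1 µg/mL × 381 mL ÷ 100000 µg/mL = 0.34 mL
soluble starch: 2.37% w/v = 23.7 g/L → 23.7 × 0.381 L = 9.03 g
sodium pyruvate: dilute stock: 9.03 mM × 381 mL ÷ 500 mM = 6.88 mL

sodium lactate 8.53 mL; tetracycline 0.52 mL; glucose 5.83 g; carbenicillin 0.34 mL; soluble starch 9.03 g; sodium pyruvate 6.88 mL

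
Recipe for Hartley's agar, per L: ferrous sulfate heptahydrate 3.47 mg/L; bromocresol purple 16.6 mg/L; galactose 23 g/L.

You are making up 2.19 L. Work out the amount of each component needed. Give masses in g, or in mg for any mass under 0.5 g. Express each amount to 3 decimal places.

Working volume: 2.19 L.
ferrous sulfate heptahydrate: 3.47 mg/L × 2.19 L = 7.599 mg
bromocresol purple: 16.6 mg/L × 2.19 L = 36.354 mg
galactose: 23 g/L × 2.19 L = 50.370 g

ferrous sulfate heptahydrate 7.599 mg; bromocresol purple 36.354 mg; galactose 50.370 g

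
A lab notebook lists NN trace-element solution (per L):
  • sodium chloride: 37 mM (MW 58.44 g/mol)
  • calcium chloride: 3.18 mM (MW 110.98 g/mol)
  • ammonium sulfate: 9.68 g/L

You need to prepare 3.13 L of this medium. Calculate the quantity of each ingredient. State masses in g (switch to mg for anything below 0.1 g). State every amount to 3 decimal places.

sodium chloride 6.768 g; calcium chloride 1.105 g; ammonium sulfate 30.298 g

Working volume: 3.13 L.
sodium chloride: 37 mmol/L × 58.44 g/mol × 3.13 L ÷ 1000 = 6.768 g
calcium chloride: 3.18 mmol/L × 110.98 g/mol × 3.13 L ÷ 1000 = 1.105 g
ammonium sulfate: 9.68 g/L × 3.13 L = 30.298 g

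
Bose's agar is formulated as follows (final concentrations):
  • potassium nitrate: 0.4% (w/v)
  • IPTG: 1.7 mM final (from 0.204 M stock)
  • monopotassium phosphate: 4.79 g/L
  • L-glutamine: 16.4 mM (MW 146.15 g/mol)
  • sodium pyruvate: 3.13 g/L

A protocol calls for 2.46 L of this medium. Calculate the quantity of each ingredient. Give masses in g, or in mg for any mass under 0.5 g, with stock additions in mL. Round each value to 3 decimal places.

potassium nitrate 9.840 g; IPTG 20.500 mL; monopotassium phosphate 11.783 g; L-glutamine 5.896 g; sodium pyruvate 7.700 g

Working volume: 2.46 L.
potassium nitrate: 0.4 g per 100 mL × 2460 mL ÷ 100 = 9.840 g
IPTG: C1V1 = C2V2 → 1.7 mM × 2460 mL ÷ 204 mM = 20.500 mL
monopotassium phosphate: 4.79 g/L × 2.46 L = 11.783 g
L-glutamine: 16.4 mmol/L × 146.15 g/mol × 2.46 L ÷ 1000 = 5.896 g
sodium pyruvate: 3.13 g/L × 2.46 L = 7.700 g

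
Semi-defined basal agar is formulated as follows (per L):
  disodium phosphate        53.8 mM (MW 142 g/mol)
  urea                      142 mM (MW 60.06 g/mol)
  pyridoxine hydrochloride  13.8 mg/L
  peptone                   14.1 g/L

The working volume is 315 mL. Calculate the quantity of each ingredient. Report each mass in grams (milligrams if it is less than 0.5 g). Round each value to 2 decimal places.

Working volume: 315 mL = 0.315 L.
disodium phosphate: 53.8 mmol/L × 142 g/mol × 0.315 L ÷ 1000 = 2.41 g
urea: 142 mmol/L × 60.06 g/mol × 0.315 L ÷ 1000 = 2.69 g
pyridoxine hydrochloride: 13.8 mg/L × 0.315 L = 4.35 mg
peptone: 14.1 g/L × 0.315 L = 4.44 g

disodium phosphate 2.41 g; urea 2.69 g; pyridoxine hydrochloride 4.35 mg; peptone 4.44 g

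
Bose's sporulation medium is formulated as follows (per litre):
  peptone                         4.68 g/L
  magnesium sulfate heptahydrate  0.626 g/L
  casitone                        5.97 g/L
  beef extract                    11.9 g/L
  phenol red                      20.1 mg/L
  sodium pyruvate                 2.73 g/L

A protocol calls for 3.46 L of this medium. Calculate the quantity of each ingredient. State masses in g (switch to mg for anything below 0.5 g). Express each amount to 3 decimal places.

Scale factor relative to 1 L: 3.46.
peptone: 4.68 g/L × 3.46 L = 16.193 g
magnesium sulfate heptahydrate: 0.626 g/L × 3.46 L = 2.166 g
casitone: 5.97 g/L × 3.46 L = 20.656 g
beef extract: 11.9 g/L × 3.46 L = 41.174 g
phenol red: 20.1 mg/L × 3.46 L = 69.546 mg
sodium pyruvate: 2.73 g/L × 3.46 L = 9.446 g

peptone 16.193 g; magnesium sulfate heptahydrate 2.166 g; casitone 20.656 g; beef extract 41.174 g; phenol red 69.546 mg; sodium pyruvate 9.446 g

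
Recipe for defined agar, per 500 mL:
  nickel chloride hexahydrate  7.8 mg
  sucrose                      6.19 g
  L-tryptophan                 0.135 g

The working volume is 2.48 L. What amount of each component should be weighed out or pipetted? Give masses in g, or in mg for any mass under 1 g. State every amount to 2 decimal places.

nickel chloride hexahydrate 38.69 mg; sucrose 30.70 g; L-tryptophan 669.60 mg

Scale factor = 2480 mL / 500 mL = 4.96.
nickel chloride hexahydrate: 7.8 mg × (2480 mL / 500 mL) = 38.69 mg
sucrose: 6.19 g × (2480 mL / 500 mL) = 30.70 g
L-tryptophan: 0.135 g × (2480 mL / 500 mL) = 0.6696 g = 669.60 mg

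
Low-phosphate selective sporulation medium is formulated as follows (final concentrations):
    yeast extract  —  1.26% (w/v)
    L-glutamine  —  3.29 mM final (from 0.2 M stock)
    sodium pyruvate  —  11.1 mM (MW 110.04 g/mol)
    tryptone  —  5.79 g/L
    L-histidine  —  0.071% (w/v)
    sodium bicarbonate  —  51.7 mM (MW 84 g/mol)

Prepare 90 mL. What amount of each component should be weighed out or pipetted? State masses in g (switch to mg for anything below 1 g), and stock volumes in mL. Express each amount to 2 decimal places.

yeast extract 1.13 g; L-glutamine 1.48 mL; sodium pyruvate 109.93 mg; tryptone 521.10 mg; L-histidine 63.90 mg; sodium bicarbonate 390.85 mg

Scale factor relative to 1 L: 0.09.
yeast extract: 1.26% w/v = 12.6 g/L → 12.6 × 0.09 L = 1.13 g
L-glutamine: dilute stock: 3.29 mM × 90 mL ÷ 200 mM = 1.48 mL
sodium pyruvate: 11.1 mmol/L × 110.04 mg/mmol × 0.09 L = 109.93 mg
tryptone: 5.79 g/L × 0.09 L = 0.5211 g = 521.10 mg
L-histidine: 0.071 g per 100 mL × 90 mL ÷ 100 = 0.0639 g = 63.90 mg
sodium bicarbonate: 51.7 mmol/L × 84 mg/mmol × 0.09 L = 390.85 mg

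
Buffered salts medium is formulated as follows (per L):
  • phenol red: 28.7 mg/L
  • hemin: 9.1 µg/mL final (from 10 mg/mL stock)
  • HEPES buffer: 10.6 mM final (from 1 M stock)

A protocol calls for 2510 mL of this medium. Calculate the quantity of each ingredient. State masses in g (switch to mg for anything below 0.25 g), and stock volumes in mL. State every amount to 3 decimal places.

phenol red 72.037 mg; hemin 2.284 mL; HEPES buffer 26.606 mL

Target volume = 2510 mL = 2.51 L.
phenol red: 28.7 mg/L × 2.51 L = 72.037 mg
hemin: V = C2·V2/C1 = 9.1 µg/mL × 2510 mL ÷ 10000 µg/mL = 2.284 mL
HEPES buffer: C1V1 = C2V2 → 10.6 mM × 2510 mL ÷ 1000 mM = 26.606 mL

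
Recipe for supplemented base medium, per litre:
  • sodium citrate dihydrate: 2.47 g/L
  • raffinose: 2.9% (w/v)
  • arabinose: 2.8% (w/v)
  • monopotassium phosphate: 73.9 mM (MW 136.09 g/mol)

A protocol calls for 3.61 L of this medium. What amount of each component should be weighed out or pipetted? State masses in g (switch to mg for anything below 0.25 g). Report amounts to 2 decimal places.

Working volume: 3.61 L.
sodium citrate dihydrate: 2.47 g/L × 3.61 L = 8.92 g
raffinose: 2.9% w/v = 29 g/L → 29 × 3.61 L = 104.69 g
arabinose: 2.8 g per 100 mL × 3610 mL ÷ 100 = 101.08 g
monopotassium phosphate: 73.9 mmol/L × 136.09 g/mol × 3.61 L ÷ 1000 = 36.31 g

sodium citrate dihydrate 8.92 g; raffinose 104.69 g; arabinose 101.08 g; monopotassium phosphate 36.31 g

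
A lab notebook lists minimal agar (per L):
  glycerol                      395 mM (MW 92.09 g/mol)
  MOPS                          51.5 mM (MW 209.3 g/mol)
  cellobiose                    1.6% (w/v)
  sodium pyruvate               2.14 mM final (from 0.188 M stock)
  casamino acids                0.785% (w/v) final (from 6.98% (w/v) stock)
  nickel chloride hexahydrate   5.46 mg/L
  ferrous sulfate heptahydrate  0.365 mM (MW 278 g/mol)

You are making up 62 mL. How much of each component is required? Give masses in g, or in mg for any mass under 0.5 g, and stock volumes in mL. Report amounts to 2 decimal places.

glycerol 2.26 g; MOPS 0.67 g; cellobiose 0.99 g; sodium pyruvate 0.71 mL; casamino acids 6.97 mL; nickel chloride hexahydrate 0.34 mg; ferrous sulfate heptahydrate 6.29 mg

Working volume: 62 mL = 0.062 L.
glycerol: 395 mmol/L × 92.09 g/mol × 0.062 L ÷ 1000 = 2.26 g
MOPS: 51.5 mmol/L × 209.3 g/mol × 0.062 L ÷ 1000 = 0.67 g
cellobiose: 1.6 g per 100 mL × 62 mL ÷ 100 = 0.99 g
sodium pyruvate: dilute stock: 2.14 mM × 62 mL ÷ 188 mM = 0.71 mL
casamino acids: V = C2·V2/C1 = 0.785% ÷ 6.98% × 62 mL = 6.97 mL
nickel chloride hexahydrate: 5.46 mg/L × 0.062 L = 0.34 mg
ferrous sulfate heptahydrate: 0.365 mmol/L × 278 mg/mmol × 0.062 L = 6.29 mg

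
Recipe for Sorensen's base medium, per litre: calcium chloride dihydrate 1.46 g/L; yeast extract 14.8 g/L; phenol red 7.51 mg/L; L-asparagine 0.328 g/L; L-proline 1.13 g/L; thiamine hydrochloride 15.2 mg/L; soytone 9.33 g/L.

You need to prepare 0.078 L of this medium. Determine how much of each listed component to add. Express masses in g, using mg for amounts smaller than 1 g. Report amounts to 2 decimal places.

calcium chloride dihydrate 113.88 mg; yeast extract 1.15 g; phenol red 0.59 mg; L-asparagine 25.58 mg; L-proline 88.14 mg; thiamine hydrochloride 1.19 mg; soytone 727.74 mg

Working volume: 0.078 L.
calcium chloride dihydrate: 1.46 g/L × 0.078 L = 0.11388 g = 113.88 mg
yeast extract: 14.8 g/L × 0.078 L = 1.15 g
phenol red: 7.51 mg/L × 0.078 L = 0.59 mg
L-asparagine: 0.328 g/L × 0.078 L = 0.025584 g = 25.58 mg
L-proline: 1.13 g/L × 0.078 L = 0.08814 g = 88.14 mg
thiamine hydrochloride: 15.2 mg/L × 0.078 L = 1.19 mg
soytone: 9.33 g/L × 0.078 L = 0.72774 g = 727.74 mg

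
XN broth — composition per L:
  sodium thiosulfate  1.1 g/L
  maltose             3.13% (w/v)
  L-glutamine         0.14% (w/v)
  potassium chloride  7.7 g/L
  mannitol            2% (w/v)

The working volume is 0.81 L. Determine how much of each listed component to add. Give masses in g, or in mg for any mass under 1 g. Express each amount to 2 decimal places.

sodium thiosulfate 891.00 mg; maltose 25.35 g; L-glutamine 1.13 g; potassium chloride 6.24 g; mannitol 16.20 g

Working volume: 0.81 L.
sodium thiosulfate: 1.1 g/L × 0.81 L = 0.891 g = 891.00 mg
maltose: 3.13 g per 100 mL × 810 mL ÷ 100 = 25.35 g
L-glutamine: 0.14% w/v = 1.4 g/L → 1.4 × 0.81 L = 1.13 g
potassium chloride: 7.7 g/L × 0.81 L = 6.24 g
mannitol: 2% w/v = 20 g/L → 20 × 0.81 L = 16.20 g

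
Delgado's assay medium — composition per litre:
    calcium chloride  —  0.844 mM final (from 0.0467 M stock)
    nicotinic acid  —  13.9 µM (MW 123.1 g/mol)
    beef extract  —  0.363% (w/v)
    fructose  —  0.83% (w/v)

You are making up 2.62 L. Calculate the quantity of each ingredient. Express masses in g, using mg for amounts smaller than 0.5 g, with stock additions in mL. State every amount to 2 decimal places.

Working volume: 2.62 L.
calcium chloride: dilute stock: 0.844 mM × 2620 mL ÷ 46.7 mM = 47.35 mL
nicotinic acid: 13.9 µmol/L × 123.1 g/mol × 2.62 L ÷ 1000 = 4.48 mg
beef extract: 0.363 g per 100 mL × 2620 mL ÷ 100 = 9.51 g
fructose: 0.83 g per 100 mL × 2620 mL ÷ 100 = 21.75 g

calcium chloride 47.35 mL; nicotinic acid 4.48 mg; beef extract 9.51 g; fructose 21.75 g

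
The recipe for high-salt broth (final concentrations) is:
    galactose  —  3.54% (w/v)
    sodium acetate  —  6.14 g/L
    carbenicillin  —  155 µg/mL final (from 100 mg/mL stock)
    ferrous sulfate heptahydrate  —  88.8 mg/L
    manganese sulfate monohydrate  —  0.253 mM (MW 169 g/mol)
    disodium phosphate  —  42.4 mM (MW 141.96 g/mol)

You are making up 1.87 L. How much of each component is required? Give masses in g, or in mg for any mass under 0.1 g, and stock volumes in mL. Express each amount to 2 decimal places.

Scale factor relative to 1 L: 1.87.
galactose: 3.54% w/v = 35.4 g/L → 35.4 × 1.87 L = 66.20 g
sodium acetate: 6.14 g/L × 1.87 L = 11.48 g
carbenicillin: V = C2·V2/C1 = 155 µg/mL × 1870 mL ÷ 100000 µg/mL = 2.90 mL
ferrous sulfate heptahydrate: 88.8 mg/L × 1.87 L = 166.056 mg = 0.17 g
manganese sulfate monohydrate: 0.253 mmol/L × 169 mg/mmol × 1.87 L = 79.96 mg
disodium phosphate: 42.4 mmol/L × 141.96 g/mol × 1.87 L ÷ 1000 = 11.26 g

galactose 66.20 g; sodium acetate 11.48 g; carbenicillin 2.90 mL; ferrous sulfate heptahydrate 0.17 g; manganese sulfate monohydrate 79.96 mg; disodium phosphate 11.26 g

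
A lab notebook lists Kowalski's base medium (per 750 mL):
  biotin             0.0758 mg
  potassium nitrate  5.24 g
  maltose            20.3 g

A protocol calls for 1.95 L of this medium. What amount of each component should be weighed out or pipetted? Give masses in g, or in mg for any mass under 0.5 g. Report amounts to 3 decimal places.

biotin 0.197 mg; potassium nitrate 13.624 g; maltose 52.780 g

Ratio of target to recipe volume: 1950 / 750 = 2.6.
biotin: 0.0758 mg × (1950 mL / 750 mL) = 0.197 mg
potassium nitrate: 5.24 g × (1950 mL / 750 mL) = 13.624 g
maltose: 20.3 g × (1950 mL / 750 mL) = 52.780 g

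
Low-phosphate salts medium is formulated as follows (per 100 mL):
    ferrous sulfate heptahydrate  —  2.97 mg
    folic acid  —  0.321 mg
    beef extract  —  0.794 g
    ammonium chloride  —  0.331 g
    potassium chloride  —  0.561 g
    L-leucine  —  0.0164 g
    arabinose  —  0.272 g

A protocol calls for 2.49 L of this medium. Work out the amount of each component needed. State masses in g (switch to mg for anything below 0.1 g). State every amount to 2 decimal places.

ferrous sulfate heptahydrate 73.95 mg; folic acid 7.99 mg; beef extract 19.77 g; ammonium chloride 8.24 g; potassium chloride 13.97 g; L-leucine 0.41 g; arabinose 6.77 g

Scale factor = 2490 mL / 100 mL = 24.9.
ferrous sulfate heptahydrate: 2.97 mg × (2490 mL / 100 mL) = 73.95 mg
folic acid: 0.321 mg × (2490 mL / 100 mL) = 7.99 mg
beef extract: 0.794 g × (2490 mL / 100 mL) = 19.77 g
ammonium chloride: 0.331 g × (2490 mL / 100 mL) = 8.24 g
potassium chloride: 0.561 g × (2490 mL / 100 mL) = 13.97 g
L-leucine: 0.0164 g × (2490 mL / 100 mL) = 0.41 g
arabinose: 0.272 g × (2490 mL / 100 mL) = 6.77 g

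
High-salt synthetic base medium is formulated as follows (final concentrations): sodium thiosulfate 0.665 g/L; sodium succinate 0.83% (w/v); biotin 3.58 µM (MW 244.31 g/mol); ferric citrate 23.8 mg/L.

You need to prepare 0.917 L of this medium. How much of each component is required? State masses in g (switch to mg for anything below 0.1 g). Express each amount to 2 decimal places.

Scale factor relative to 1 L: 0.917.
sodium thiosulfate: 0.665 g/L × 0.917 L = 0.61 g
sodium succinate: 0.83 g per 100 mL × 917 mL ÷ 100 = 7.61 g
biotin: 3.58 µmol/L × 244.31 g/mol × 0.917 L ÷ 1000 = 0.80 mg
ferric citrate: 23.8 mg/L × 0.917 L = 21.82 mg

sodium thiosulfate 0.61 g; sodium succinate 7.61 g; biotin 0.80 mg; ferric citrate 21.82 mg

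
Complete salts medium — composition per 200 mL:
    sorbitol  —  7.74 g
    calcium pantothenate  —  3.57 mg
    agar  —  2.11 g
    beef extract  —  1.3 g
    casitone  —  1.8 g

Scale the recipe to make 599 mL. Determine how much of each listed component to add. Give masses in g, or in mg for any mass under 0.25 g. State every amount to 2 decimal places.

sorbitol 23.18 g; calcium pantothenate 10.69 mg; agar 6.32 g; beef extract 3.89 g; casitone 5.39 g

Scale factor = 599 mL / 200 mL = 2.995.
sorbitol: 7.74 g × (599 mL / 200 mL) = 23.18 g
calcium pantothenate: 3.57 mg × (599 mL / 200 mL) = 10.69 mg
agar: 2.11 g × (599 mL / 200 mL) = 6.32 g
beef extract: 1.3 g × (599 mL / 200 mL) = 3.89 g
casitone: 1.8 g × (599 mL / 200 mL) = 5.39 g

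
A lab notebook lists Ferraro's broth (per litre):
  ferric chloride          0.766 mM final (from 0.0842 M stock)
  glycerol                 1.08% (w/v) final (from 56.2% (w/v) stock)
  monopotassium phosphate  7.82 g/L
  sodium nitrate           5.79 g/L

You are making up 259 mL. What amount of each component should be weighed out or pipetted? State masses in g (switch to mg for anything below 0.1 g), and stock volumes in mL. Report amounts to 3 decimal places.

ferric chloride 2.356 mL; glycerol 4.977 mL; monopotassium phosphate 2.025 g; sodium nitrate 1.500 g

Working volume: 259 mL = 0.259 L.
ferric chloride: dilute stock: 0.766 mM × 259 mL ÷ 84.2 mM = 2.356 mL
glycerol: C1V1 = C2V2 → 1.08% ÷ 56.2% × 259 mL = 4.977 mL
monopotassium phosphate: 7.82 g/L × 0.259 L = 2.025 g
sodium nitrate: 5.79 g/L × 0.259 L = 1.500 g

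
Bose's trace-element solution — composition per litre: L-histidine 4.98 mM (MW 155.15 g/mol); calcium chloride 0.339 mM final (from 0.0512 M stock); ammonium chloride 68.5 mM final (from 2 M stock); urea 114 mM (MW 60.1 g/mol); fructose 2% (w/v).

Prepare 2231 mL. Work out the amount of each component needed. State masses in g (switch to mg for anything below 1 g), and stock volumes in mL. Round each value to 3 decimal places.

Target volume = 2231 mL = 2.231 L.
L-histidine: 4.98 mmol/L × 155.15 g/mol × 2.231 L ÷ 1000 = 1.724 g
calcium chloride: dilute stock: 0.339 mM × 2231 mL ÷ 51.2 mM = 14.772 mL
ammonium chloride: V = C2·V2/C1 = 68.5 mM × 2231 mL ÷ 2000 mM = 76.412 mL
urea: 114 mmol/L × 60.1 g/mol × 2.231 L ÷ 1000 = 15.285 g
fructose: 2% w/v = 20 g/L → 20 × 2.231 L = 44.620 g

L-histidine 1.724 g; calcium chloride 14.772 mL; ammonium chloride 76.412 mL; urea 15.285 g; fructose 44.620 g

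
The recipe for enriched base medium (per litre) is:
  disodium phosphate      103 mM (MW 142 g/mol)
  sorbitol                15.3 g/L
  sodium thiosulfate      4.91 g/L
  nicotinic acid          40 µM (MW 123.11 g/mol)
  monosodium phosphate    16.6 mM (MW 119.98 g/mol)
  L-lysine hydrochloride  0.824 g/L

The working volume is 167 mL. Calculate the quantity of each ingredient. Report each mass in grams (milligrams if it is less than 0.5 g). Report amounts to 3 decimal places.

Scale factor relative to 1 L: 0.167.
disodium phosphate: 103 mmol/L × 142 g/mol × 0.167 L ÷ 1000 = 2.443 g
sorbitol: 15.3 g/L × 0.167 L = 2.555 g
sodium thiosulfate: 4.91 g/L × 0.167 L = 0.820 g
nicotinic acid: 40 µmol/L × 123.11 g/mol × 0.167 L ÷ 1000 = 0.822 mg
monosodium phosphate: 16.6 mmol/L × 119.98 mg/mmol × 0.167 L = 332.609 mg
L-lysine hydrochloride: 0.824 g/L × 0.167 L = 0.137608 g = 137.608 mg

disodium phosphate 2.443 g; sorbitol 2.555 g; sodium thiosulfate 0.820 g; nicotinic acid 0.822 mg; monosodium phosphate 332.609 mg; L-lysine hydrochloride 137.608 mg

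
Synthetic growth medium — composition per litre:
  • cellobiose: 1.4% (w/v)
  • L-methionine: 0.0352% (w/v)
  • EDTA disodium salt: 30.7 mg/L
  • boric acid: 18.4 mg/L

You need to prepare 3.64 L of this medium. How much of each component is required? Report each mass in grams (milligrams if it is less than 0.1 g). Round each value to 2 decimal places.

Working volume: 3.64 L.
cellobiose: 1.4% w/v = 14 g/L → 14 × 3.64 L = 50.96 g
L-methionine: 0.0352% w/v = 0.352 g/L → 0.352 × 3.64 L = 1.28 g
EDTA disodium salt: 30.7 mg/L × 3.64 L = 111.748 mg = 0.11 g
boric acid: 18.4 mg/L × 3.64 L = 66.98 mg

cellobiose 50.96 g; L-methionine 1.28 g; EDTA disodium salt 0.11 g; boric acid 66.98 mg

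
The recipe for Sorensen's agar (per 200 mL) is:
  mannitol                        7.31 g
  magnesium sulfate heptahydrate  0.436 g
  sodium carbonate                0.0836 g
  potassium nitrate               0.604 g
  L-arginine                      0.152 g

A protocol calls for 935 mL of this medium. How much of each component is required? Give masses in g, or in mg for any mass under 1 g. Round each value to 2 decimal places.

mannitol 34.17 g; magnesium sulfate heptahydrate 2.04 g; sodium carbonate 390.83 mg; potassium nitrate 2.82 g; L-arginine 710.60 mg

Ratio of target to recipe volume: 935 / 200 = 4.675.
mannitol: 7.31 g × (935 mL / 200 mL) = 34.17 g
magnesium sulfate heptahydrate: 0.436 g × (935 mL / 200 mL) = 2.04 g
sodium carbonate: 0.0836 g × (935 mL / 200 mL) = 0.39083 g = 390.83 mg
potassium nitrate: 0.604 g × (935 mL / 200 mL) = 2.82 g
L-arginine: 0.152 g × (935 mL / 200 mL) = 0.7106 g = 710.60 mg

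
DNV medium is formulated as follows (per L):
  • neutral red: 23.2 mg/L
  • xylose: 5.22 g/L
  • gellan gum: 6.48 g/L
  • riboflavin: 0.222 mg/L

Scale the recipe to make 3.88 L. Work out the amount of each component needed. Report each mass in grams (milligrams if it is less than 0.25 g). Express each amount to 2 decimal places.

Working volume: 3.88 L.
neutral red: 23.2 mg/L × 3.88 L = 90.02 mg
xylose: 5.22 g/L × 3.88 L = 20.25 g
gellan gum: 6.48 g/L × 3.88 L = 25.14 g
riboflavin: 0.222 mg/L × 3.88 L = 0.86 mg

neutral red 90.02 mg; xylose 20.25 g; gellan gum 25.14 g; riboflavin 0.86 mg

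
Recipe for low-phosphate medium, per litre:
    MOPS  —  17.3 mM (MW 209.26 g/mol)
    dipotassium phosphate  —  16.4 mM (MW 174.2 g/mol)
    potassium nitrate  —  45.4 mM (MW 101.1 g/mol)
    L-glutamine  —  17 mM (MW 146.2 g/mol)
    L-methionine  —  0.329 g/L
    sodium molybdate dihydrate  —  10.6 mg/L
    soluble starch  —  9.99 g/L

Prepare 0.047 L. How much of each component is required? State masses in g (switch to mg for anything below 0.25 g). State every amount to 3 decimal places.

Working volume: 0.047 L.
MOPS: 17.3 mmol/L × 209.26 mg/mmol × 0.047 L = 170.149 mg
dipotassium phosphate: 16.4 mmol/L × 174.2 mg/mmol × 0.047 L = 134.273 mg
potassium nitrate: 45.4 mmol/L × 101.1 mg/mmol × 0.047 L = 215.727 mg
L-glutamine: 17 mmol/L × 146.2 mg/mmol × 0.047 L = 116.814 mg
L-methionine: 0.329 g/L × 0.047 L = 0.015463 g = 15.463 mg
sodium molybdate dihydrate: 10.6 mg/L × 0.047 L = 0.498 mg
soluble starch: 9.99 g/L × 0.047 L = 0.470 g

MOPS 170.149 mg; dipotassium phosphate 134.273 mg; potassium nitrate 215.727 mg; L-glutamine 116.814 mg; L-methionine 15.463 mg; sodium molybdate dihydrate 0.498 mg; soluble starch 0.470 g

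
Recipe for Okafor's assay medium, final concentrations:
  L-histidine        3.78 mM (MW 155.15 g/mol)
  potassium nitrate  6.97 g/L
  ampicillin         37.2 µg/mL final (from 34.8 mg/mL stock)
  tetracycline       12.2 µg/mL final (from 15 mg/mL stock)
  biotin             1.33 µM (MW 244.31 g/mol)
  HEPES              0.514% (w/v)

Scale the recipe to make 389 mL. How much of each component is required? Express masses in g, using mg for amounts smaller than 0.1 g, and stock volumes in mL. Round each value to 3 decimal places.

L-histidine 0.228 g; potassium nitrate 2.711 g; ampicillin 0.416 mL; tetracycline 0.316 mL; biotin 0.126 mg; HEPES 1.999 g

Scale factor relative to 1 L: 0.389.
L-histidine: 3.78 mmol/L × 155.15 g/mol × 0.389 L ÷ 1000 = 0.228 g
potassium nitrate: 6.97 g/L × 0.389 L = 2.711 g
ampicillin: C1V1 = C2V2 → 37.2 µg/mL × 389 mL ÷ 34800 µg/mL = 0.416 mL
tetracycline: V = C2·V2/C1 = 12.2 µg/mL × 389 mL ÷ 15000 µg/mL = 0.316 mL
biotin: 1.33 µmol/L × 244.31 g/mol × 0.389 L ÷ 1000 = 0.126 mg
HEPES: 0.514% w/v = 5.14 g/L → 5.14 × 0.389 L = 1.999 g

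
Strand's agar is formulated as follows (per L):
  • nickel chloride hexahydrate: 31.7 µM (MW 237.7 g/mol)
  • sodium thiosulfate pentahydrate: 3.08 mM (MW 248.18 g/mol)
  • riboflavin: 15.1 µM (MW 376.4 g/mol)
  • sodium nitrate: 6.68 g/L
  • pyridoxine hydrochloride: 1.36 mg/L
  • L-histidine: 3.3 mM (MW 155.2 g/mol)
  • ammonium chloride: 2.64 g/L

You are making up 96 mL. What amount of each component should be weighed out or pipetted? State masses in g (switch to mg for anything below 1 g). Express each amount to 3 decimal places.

Scale factor relative to 1 L: 0.096.
nickel chloride hexahydrate: 31.7 µmol/L × 237.7 g/mol × 0.096 L ÷ 1000 = 0.723 mg
sodium thiosulfate pentahydrate: 3.08 mmol/L × 248.18 mg/mmol × 0.096 L = 73.382 mg
riboflavin: 15.1 µmol/L × 376.4 g/mol × 0.096 L ÷ 1000 = 0.546 mg
sodium nitrate: 6.68 g/L × 0.096 L = 0.64128 g = 641.280 mg
pyridoxine hydrochloride: 1.36 mg/L × 0.096 L = 0.131 mg
L-histidine: 3.3 mmol/L × 155.2 mg/mmol × 0.096 L = 49.167 mg
ammonium chloride: 2.64 g/L × 0.096 L = 0.25344 g = 253.440 mg

nickel chloride hexahydrate 0.723 mg; sodium thiosulfate pentahydrate 73.382 mg; riboflavin 0.546 mg; sodium nitrate 641.280 mg; pyridoxine hydrochloride 0.131 mg; L-histidine 49.167 mg; ammonium chloride 253.440 mg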